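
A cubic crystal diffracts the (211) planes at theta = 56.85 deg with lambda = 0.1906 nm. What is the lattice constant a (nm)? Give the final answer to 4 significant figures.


d = lambda / (2*sin(theta))
d = 0.1906 / (2*sin(56.85 deg))
d = 0.113826 nm
a = d * sqrt(h^2+k^2+l^2) = 0.113826 * sqrt(6)
a = 0.2788 nm


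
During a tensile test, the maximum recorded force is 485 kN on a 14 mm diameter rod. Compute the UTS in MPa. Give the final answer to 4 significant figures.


A0 = pi*(d/2)^2 = pi*(14/2)^2 = 153.938 mm^2
UTS = F_max / A0 = 485*1000 / 153.938
UTS = 3151 MPa


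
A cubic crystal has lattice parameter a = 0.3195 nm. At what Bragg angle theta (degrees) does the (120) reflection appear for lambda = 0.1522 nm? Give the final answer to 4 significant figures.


d = a / sqrt(h^2+k^2+l^2)
d = 0.3195 / sqrt(5) = 0.142885 nm
lambda = 2*d*sin(theta)  =>  sin(theta) = lambda / (2*d)
sin(theta) = 0.1522 / (2 * 0.142885) = 0.532597
theta = 32.18 deg


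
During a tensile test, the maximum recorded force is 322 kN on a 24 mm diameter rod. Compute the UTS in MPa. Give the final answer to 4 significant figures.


A0 = pi*(d/2)^2 = pi*(24/2)^2 = 452.389 mm^2
UTS = F_max / A0 = 322*1000 / 452.389
UTS = 711.8 MPa


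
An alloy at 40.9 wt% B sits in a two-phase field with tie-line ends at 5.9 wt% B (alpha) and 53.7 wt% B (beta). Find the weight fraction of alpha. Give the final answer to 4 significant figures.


f_alpha = (C_beta - C0) / (C_beta - C_alpha)
f_alpha = (53.7 - 40.9) / (53.7 - 5.9)
f_alpha = 0.2678


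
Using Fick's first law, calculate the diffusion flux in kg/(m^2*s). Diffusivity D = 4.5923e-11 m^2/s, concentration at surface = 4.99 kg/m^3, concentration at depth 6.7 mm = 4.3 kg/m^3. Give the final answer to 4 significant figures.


J = -D * (dC/dx) = D * (C1 - C2) / dx
J = 4.5923e-11 * (4.99 - 4.3) / 6.7e-03
J = 4.729e-09 kg/(m^2*s)


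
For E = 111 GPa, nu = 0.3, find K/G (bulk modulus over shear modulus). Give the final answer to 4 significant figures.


G = E / (2*(1+nu))
G = 111 / (2*(1+0.3)) = 42.6923 GPa
K = E / (3*(1-2*nu))
K = 111 / (3*(1-2*0.3)) = 92.5 GPa
K/G = 92.5 / 42.6923 = 2.167


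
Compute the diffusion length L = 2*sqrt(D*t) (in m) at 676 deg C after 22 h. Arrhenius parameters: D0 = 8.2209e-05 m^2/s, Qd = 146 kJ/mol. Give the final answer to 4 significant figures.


Step 1: D = D0 * exp(-Qd/(R*T))
T = 949.15 K
D = 8.2209e-05 * exp(-146e3 / (8.314 * 949.15)) = 7.5823e-13 m^2/s
Step 2: L = 2*sqrt(D*t)
t = 22 h = 79200 s
L = 2*sqrt(7.5823e-13 * 79200) = 4.901e-04 m


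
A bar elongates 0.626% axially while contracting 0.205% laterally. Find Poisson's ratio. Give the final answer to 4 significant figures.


nu = -epsilon_lat / epsilon_axial
Lateral strain is contraction (negative), so using magnitudes:
nu = 0.205 / 0.626
nu = 0.3275


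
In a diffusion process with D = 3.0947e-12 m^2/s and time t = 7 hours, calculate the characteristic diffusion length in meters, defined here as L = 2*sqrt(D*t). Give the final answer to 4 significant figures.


t = 7 hr = 25200 s
Diffusion length = 2*sqrt(D*t)
= 2*sqrt(3.0947e-12 * 25200)
= 5.585e-04 m


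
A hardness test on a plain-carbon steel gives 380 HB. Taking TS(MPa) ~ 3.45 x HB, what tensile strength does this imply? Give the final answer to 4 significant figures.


TS (MPa) = 3.45 * HB
TS = 3.45 * 380
TS = 1311 MPa


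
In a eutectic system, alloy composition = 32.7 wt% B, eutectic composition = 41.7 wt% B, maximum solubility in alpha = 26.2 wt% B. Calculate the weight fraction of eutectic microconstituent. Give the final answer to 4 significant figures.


f_primary = (C_e - C0) / (C_e - C_alpha_max)
f_primary = (41.7 - 32.7) / (41.7 - 26.2)
f_primary = 0.580645
f_eutectic = 1 - 0.580645 = 0.4194


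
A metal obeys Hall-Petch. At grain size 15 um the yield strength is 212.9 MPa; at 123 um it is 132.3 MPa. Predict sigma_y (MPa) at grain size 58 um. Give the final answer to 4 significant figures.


sigma_y = sigma0 + k / sqrt(d)
1/sqrt(d1) = 1/sqrt(1.5e-05) = 258.199;  1/sqrt(d2) = 90.167
k = (sigma1 - sigma2) / (1/sqrt(d1) - 1/sqrt(d2)) = (212.9 - 132.3) / (258.199 - 90.167) = 0.479671 MPa*m^0.5
sigma0 = sigma1 - k/sqrt(d1) = 212.9 - 0.479671*258.199 = 89.0495 MPa
sigma_y(d3) = 89.0495 + 0.479671 / sqrt(5.8e-05) = 152 MPa


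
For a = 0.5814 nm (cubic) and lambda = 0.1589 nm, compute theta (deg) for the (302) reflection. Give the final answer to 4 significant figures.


d = a / sqrt(h^2+k^2+l^2)
d = 0.5814 / sqrt(13) = 0.161251 nm
lambda = 2*d*sin(theta)  =>  sin(theta) = lambda / (2*d)
sin(theta) = 0.1589 / (2 * 0.161251) = 0.492709
theta = 29.52 deg


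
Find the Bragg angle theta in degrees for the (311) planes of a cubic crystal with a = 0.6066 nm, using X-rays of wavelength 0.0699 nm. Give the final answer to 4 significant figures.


d = a / sqrt(h^2+k^2+l^2)
d = 0.6066 / sqrt(11) = 0.182897 nm
lambda = 2*d*sin(theta)  =>  sin(theta) = lambda / (2*d)
sin(theta) = 0.0699 / (2 * 0.182897) = 0.191091
theta = 11.02 deg


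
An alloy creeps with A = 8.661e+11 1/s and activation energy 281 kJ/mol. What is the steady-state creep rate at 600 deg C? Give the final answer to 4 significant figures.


rate = A * exp(-Q / (R*T))
T = 600 + 273.15 = 873.15 K
rate = 8.661e+11 * exp(-281e3 / (8.314 * 873.15))
rate = 1.339e-05 1/s


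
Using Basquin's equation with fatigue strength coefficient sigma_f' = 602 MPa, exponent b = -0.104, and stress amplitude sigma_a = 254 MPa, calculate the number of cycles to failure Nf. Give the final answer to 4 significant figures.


sigma_a = sigma_f' * (2*Nf)^b
2*Nf = (sigma_a / sigma_f')^(1/b)
2*Nf = (254 / 602)^(1/-0.104)
2*Nf = 4013.18
Nf = 2007 cycles


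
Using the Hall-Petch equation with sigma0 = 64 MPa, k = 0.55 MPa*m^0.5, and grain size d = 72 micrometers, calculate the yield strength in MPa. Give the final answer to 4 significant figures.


sigma_y = sigma0 + k / sqrt(d)
d = 72 um = 7.2e-05 m
sigma_y = 64 + 0.55 / sqrt(7.2e-05)
sigma_y = 128.8 MPa


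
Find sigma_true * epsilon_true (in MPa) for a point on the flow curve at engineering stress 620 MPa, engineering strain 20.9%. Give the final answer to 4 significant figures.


sigma_true = sigma_eng * (1 + epsilon_eng)
sigma_true = 620 * (1 + 0.209) = 749.58 MPa
epsilon_true = ln(1 + epsilon_eng)
epsilon_true = ln(1 + 0.209) = 0.189794
sigma_true * epsilon_true = 749.58 * 0.189794 = 142.3 MPa


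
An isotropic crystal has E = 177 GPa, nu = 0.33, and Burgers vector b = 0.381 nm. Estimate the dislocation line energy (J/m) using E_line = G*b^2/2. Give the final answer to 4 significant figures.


Step 1: G = E / (2*(1+nu))
G = 177 / (2*(1+0.33)) = 66.5414 GPa = 6.65414e+10 Pa
Step 2: E_line = G*b^2/2
b = 0.381 nm = 3.81e-10 m
E_line = 0.5 * 6.65414e+10 * (3.81e-10)^2 = 4.83e-09 J/m


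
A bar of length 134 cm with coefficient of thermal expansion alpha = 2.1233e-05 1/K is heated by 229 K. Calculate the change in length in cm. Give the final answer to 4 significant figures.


dL = L0 * alpha * dT
dL = 134 * 2.1233e-05 * 229
dL = 0.6516 cm


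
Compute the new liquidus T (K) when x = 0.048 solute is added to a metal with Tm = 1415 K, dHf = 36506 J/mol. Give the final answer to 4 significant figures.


dT = R*Tm^2*x / dHf
dT = 8.314 * 1415^2 * 0.048 / 36506
dT = 21.8877 K
T_new = 1415 - 21.8877 = 1393 K


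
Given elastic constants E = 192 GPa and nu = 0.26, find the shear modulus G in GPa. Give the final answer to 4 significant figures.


G = E / (2*(1+nu))
G = 192 / (2*(1+0.26))
G = 76.19 GPa


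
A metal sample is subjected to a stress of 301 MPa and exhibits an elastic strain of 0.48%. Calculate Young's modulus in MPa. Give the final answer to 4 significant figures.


E = sigma / epsilon
epsilon = 0.48% = 4.8e-03
E = 301 / 4.8e-03
E = 62710 MPa


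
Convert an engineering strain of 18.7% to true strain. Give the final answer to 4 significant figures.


epsilon_true = ln(1 + epsilon_eng)
epsilon_true = ln(1 + 0.187)
epsilon_true = 0.1714


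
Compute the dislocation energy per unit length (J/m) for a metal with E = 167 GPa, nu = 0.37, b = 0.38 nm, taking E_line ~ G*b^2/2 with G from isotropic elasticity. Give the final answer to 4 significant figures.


Step 1: G = E / (2*(1+nu))
G = 167 / (2*(1+0.37)) = 60.9489 GPa = 6.09489e+10 Pa
Step 2: E_line = G*b^2/2
b = 0.38 nm = 3.8e-10 m
E_line = 0.5 * 6.09489e+10 * (3.8e-10)^2 = 4.401e-09 J/m


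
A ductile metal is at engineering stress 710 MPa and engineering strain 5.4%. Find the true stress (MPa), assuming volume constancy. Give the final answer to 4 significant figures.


sigma_true = sigma_eng * (1 + epsilon_eng)
sigma_true = 710 * (1 + 0.054)
sigma_true = 748.3 MPa


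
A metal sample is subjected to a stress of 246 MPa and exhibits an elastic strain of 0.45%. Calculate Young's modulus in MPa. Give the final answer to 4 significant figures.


E = sigma / epsilon
epsilon = 0.45% = 4.5e-03
E = 246 / 4.5e-03
E = 54670 MPa


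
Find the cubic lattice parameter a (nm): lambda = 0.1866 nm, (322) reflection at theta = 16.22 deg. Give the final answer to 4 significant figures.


d = lambda / (2*sin(theta))
d = 0.1866 / (2*sin(16.22 deg))
d = 0.334018 nm
a = d * sqrt(h^2+k^2+l^2) = 0.334018 * sqrt(17)
a = 1.377 nm


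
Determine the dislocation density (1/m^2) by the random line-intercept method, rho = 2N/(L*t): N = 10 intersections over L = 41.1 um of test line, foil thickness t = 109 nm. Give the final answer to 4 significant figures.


rho = 2N / (L * t)
L = 41.1 um = 4.11e-05 m, t = 109 nm = 1.09e-07 m
rho = 2 * 10 / (4.11e-05 * 1.09e-07)
rho = 4.464e+12 1/m^2


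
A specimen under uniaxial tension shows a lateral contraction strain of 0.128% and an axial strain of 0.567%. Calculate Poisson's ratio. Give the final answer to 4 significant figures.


nu = -epsilon_lat / epsilon_axial
Lateral strain is contraction (negative), so using magnitudes:
nu = 0.128 / 0.567
nu = 0.2257


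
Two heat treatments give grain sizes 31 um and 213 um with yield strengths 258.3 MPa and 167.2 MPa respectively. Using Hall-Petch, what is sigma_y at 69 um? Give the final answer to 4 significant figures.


sigma_y = sigma0 + k / sqrt(d)
1/sqrt(d1) = 1/sqrt(3.1e-05) = 179.605;  1/sqrt(d2) = 68.5189
k = (sigma1 - sigma2) / (1/sqrt(d1) - 1/sqrt(d2)) = (258.3 - 167.2) / (179.605 - 68.5189) = 0.820082 MPa*m^0.5
sigma0 = sigma1 - k/sqrt(d1) = 258.3 - 0.820082*179.605 = 111.009 MPa
sigma_y(d3) = 111.009 + 0.820082 / sqrt(6.9e-05) = 209.7 MPa


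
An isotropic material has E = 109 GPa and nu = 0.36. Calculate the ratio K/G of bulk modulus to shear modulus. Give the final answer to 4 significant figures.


G = E / (2*(1+nu))
G = 109 / (2*(1+0.36)) = 40.0735 GPa
K = E / (3*(1-2*nu))
K = 109 / (3*(1-2*0.36)) = 129.762 GPa
K/G = 129.762 / 40.0735 = 3.238


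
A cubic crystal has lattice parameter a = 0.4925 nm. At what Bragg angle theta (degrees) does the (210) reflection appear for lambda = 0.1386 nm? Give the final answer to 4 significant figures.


d = a / sqrt(h^2+k^2+l^2)
d = 0.4925 / sqrt(5) = 0.220253 nm
lambda = 2*d*sin(theta)  =>  sin(theta) = lambda / (2*d)
sin(theta) = 0.1386 / (2 * 0.220253) = 0.314639
theta = 18.34 deg


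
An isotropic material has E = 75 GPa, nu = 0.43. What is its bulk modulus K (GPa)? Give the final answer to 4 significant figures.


K = E / (3*(1-2*nu))
K = 75 / (3*(1-2*0.43))
K = 178.6 GPa


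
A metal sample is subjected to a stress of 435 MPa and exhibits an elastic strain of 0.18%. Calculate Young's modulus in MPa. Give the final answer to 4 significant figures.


E = sigma / epsilon
epsilon = 0.18% = 1.8e-03
E = 435 / 1.8e-03
E = 241700 MPa


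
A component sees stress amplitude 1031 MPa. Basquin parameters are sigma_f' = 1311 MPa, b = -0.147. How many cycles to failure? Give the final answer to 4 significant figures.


sigma_a = sigma_f' * (2*Nf)^b
2*Nf = (sigma_a / sigma_f')^(1/b)
2*Nf = (1031 / 1311)^(1/-0.147)
2*Nf = 5.12653
Nf = 2.563 cycles


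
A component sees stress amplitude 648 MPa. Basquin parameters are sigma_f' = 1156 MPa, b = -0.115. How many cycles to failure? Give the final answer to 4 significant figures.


sigma_a = sigma_f' * (2*Nf)^b
2*Nf = (sigma_a / sigma_f')^(1/b)
2*Nf = (648 / 1156)^(1/-0.115)
2*Nf = 153.44
Nf = 76.72 cycles


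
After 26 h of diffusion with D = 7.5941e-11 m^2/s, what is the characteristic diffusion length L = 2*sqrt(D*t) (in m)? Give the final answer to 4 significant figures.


t = 26 hr = 93600 s
Diffusion length = 2*sqrt(D*t)
= 2*sqrt(7.5941e-11 * 93600)
= 5.332e-03 m


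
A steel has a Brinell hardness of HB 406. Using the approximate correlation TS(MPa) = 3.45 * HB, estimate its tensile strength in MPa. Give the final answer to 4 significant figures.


TS (MPa) = 3.45 * HB
TS = 3.45 * 406
TS = 1401 MPa


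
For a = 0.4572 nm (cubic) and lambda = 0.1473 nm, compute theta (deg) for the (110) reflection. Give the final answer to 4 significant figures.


d = a / sqrt(h^2+k^2+l^2)
d = 0.4572 / sqrt(2) = 0.323289 nm
lambda = 2*d*sin(theta)  =>  sin(theta) = lambda / (2*d)
sin(theta) = 0.1473 / (2 * 0.323289) = 0.227815
theta = 13.17 deg


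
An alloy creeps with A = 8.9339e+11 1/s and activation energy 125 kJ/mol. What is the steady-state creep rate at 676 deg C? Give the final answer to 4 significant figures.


rate = A * exp(-Q / (R*T))
T = 676 + 273.15 = 949.15 K
rate = 8.9339e+11 * exp(-125e3 / (8.314 * 949.15))
rate = 117900 1/s


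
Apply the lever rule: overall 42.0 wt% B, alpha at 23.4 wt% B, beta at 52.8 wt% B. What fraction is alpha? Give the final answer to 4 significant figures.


f_alpha = (C_beta - C0) / (C_beta - C_alpha)
f_alpha = (52.8 - 42.0) / (52.8 - 23.4)
f_alpha = 0.3673


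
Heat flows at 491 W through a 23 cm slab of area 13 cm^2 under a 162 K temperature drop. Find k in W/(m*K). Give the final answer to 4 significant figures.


k = Q*L / (A*dT)
L = 0.23 m, A = 1.3e-03 m^2
k = 491 * 0.23 / (1.3e-03 * 162)
k = 536.2 W/(m*K)


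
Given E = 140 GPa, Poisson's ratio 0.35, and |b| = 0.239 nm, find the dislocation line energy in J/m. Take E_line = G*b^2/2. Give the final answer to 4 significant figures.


Step 1: G = E / (2*(1+nu))
G = 140 / (2*(1+0.35)) = 51.8519 GPa = 5.18519e+10 Pa
Step 2: E_line = G*b^2/2
b = 0.239 nm = 2.39e-10 m
E_line = 0.5 * 5.18519e+10 * (2.39e-10)^2 = 1.481e-09 J/m


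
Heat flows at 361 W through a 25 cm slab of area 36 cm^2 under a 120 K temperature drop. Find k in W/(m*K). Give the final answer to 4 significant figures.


k = Q*L / (A*dT)
L = 0.25 m, A = 3.6e-03 m^2
k = 361 * 0.25 / (3.6e-03 * 120)
k = 208.9 W/(m*K)


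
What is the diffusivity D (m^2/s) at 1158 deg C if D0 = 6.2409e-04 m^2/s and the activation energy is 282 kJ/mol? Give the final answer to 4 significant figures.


D = D0 * exp(-Qd / (R*T))
T = 1431.15 K
D = 6.2409e-04 * exp(-282e3 / (8.314 * 1431.15))
D = 3.179e-14 m^2/s


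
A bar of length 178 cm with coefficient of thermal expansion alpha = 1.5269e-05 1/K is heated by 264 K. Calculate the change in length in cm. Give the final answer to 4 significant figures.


dL = L0 * alpha * dT
dL = 178 * 1.5269e-05 * 264
dL = 0.7175 cm


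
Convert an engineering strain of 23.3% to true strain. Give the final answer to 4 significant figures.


epsilon_true = ln(1 + epsilon_eng)
epsilon_true = ln(1 + 0.233)
epsilon_true = 0.2095


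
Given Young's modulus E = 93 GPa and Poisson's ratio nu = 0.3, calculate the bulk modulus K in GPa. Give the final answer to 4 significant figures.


K = E / (3*(1-2*nu))
K = 93 / (3*(1-2*0.3))
K = 77.5 GPa


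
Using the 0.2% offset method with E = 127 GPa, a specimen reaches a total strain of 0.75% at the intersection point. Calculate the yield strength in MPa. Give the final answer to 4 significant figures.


Offset strain = 0.002
Elastic strain at yield = total_strain - offset = 7.5e-03 - 0.002 = 5.5e-03
sigma_y = E * elastic_strain = 127000 * 5.5e-03
sigma_y = 698.5 MPa


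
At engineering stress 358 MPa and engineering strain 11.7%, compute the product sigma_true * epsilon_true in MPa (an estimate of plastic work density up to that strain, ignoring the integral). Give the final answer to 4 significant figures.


sigma_true = sigma_eng * (1 + epsilon_eng)
sigma_true = 358 * (1 + 0.117) = 399.886 MPa
epsilon_true = ln(1 + epsilon_eng)
epsilon_true = ln(1 + 0.117) = 0.110647
sigma_true * epsilon_true = 399.886 * 0.110647 = 44.25 MPa


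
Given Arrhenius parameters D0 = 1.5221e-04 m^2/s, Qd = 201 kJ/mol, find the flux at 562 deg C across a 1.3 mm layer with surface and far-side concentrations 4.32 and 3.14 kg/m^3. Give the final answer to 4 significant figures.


Step 1: D = D0 * exp(-Qd/(R*T))
T = 562 + 273.15 = 835.15 K
D = 1.5221e-04 * exp(-201e3 / (8.314 * 835.15)) = 4.07756e-17 m^2/s
Step 2: J = D * (C1 - C2) / dx
J = 4.07756e-17 * (4.32 - 3.14) / 1.3e-03
J = 3.701e-14 kg/(m^2*s)


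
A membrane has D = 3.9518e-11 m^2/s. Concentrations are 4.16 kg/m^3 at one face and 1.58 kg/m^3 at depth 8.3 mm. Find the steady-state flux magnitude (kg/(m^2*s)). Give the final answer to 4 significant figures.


J = -D * (dC/dx) = D * (C1 - C2) / dx
J = 3.9518e-11 * (4.16 - 1.58) / 8.3e-03
J = 1.228e-08 kg/(m^2*s)


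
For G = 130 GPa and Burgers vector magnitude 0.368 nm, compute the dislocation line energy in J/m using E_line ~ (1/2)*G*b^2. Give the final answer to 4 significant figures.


E = G*b^2/2
b = 0.368 nm = 3.68e-10 m
G = 130 GPa = 1.3e+11 Pa
E = 0.5 * 1.3e+11 * (3.68e-10)^2
E = 8.803e-09 J/m


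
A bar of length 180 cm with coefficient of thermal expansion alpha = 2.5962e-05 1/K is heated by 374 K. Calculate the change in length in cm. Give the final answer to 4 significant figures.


dL = L0 * alpha * dT
dL = 180 * 2.5962e-05 * 374
dL = 1.748 cm


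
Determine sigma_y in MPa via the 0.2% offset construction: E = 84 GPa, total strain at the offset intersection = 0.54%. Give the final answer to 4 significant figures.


Offset strain = 0.002
Elastic strain at yield = total_strain - offset = 5.4e-03 - 0.002 = 3.4e-03
sigma_y = E * elastic_strain = 84000 * 3.4e-03
sigma_y = 285.6 MPa


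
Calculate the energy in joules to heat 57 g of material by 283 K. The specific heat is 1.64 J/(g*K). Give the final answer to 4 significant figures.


Q = m * cp * dT
Q = 57 * 1.64 * 283
Q = 26450 J


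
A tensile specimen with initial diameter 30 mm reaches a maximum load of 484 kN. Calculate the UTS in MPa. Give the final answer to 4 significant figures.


A0 = pi*(d/2)^2 = pi*(30/2)^2 = 706.858 mm^2
UTS = F_max / A0 = 484*1000 / 706.858
UTS = 684.7 MPa


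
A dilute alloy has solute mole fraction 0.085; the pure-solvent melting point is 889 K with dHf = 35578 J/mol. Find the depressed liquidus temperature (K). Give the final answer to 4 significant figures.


dT = R*Tm^2*x / dHf
dT = 8.314 * 889^2 * 0.085 / 35578
dT = 15.6982 K
T_new = 889 - 15.6982 = 873.3 K


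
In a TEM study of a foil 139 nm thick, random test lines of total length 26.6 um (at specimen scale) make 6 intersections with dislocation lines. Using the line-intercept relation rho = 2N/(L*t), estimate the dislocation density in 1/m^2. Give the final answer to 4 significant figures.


rho = 2N / (L * t)
L = 26.6 um = 2.66e-05 m, t = 139 nm = 1.39e-07 m
rho = 2 * 6 / (2.66e-05 * 1.39e-07)
rho = 3.246e+12 1/m^2


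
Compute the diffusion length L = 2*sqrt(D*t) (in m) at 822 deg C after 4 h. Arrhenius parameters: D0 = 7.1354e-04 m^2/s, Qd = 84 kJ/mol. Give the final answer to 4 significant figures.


Step 1: D = D0 * exp(-Qd/(R*T))
T = 1095.15 K
D = 7.1354e-04 * exp(-84e3 / (8.314 * 1095.15)) = 7.02719e-08 m^2/s
Step 2: L = 2*sqrt(D*t)
t = 4 h = 14400 s
L = 2*sqrt(7.02719e-08 * 14400) = 0.06362 m


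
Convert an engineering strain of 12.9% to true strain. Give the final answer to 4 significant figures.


epsilon_true = ln(1 + epsilon_eng)
epsilon_true = ln(1 + 0.129)
epsilon_true = 0.1213


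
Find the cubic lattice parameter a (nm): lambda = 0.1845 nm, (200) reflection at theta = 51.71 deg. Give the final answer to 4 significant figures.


d = lambda / (2*sin(theta))
d = 0.1845 / (2*sin(51.71 deg))
d = 0.117533 nm
a = d * sqrt(h^2+k^2+l^2) = 0.117533 * sqrt(4)
a = 0.2351 nm


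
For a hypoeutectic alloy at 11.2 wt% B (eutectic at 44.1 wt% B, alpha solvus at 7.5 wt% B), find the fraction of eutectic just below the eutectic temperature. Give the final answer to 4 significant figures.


f_primary = (C_e - C0) / (C_e - C_alpha_max)
f_primary = (44.1 - 11.2) / (44.1 - 7.5)
f_primary = 0.898907
f_eutectic = 1 - 0.898907 = 0.1011


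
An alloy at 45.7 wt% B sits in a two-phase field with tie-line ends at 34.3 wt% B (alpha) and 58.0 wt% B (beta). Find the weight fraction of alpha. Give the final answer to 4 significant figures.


f_alpha = (C_beta - C0) / (C_beta - C_alpha)
f_alpha = (58.0 - 45.7) / (58.0 - 34.3)
f_alpha = 0.519


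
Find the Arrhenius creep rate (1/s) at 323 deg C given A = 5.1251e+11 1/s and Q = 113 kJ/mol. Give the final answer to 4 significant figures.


rate = A * exp(-Q / (R*T))
T = 323 + 273.15 = 596.15 K
rate = 5.1251e+11 * exp(-113e3 / (8.314 * 596.15))
rate = 64.31 1/s


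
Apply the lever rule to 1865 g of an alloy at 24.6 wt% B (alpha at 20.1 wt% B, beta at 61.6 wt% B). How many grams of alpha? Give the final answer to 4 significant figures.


f_alpha = (C_beta - C0) / (C_beta - C_alpha)
f_alpha = (61.6 - 24.6) / (61.6 - 20.1) = 0.891566
m_alpha = f_alpha * m_total = 0.891566 * 1865 = 1663 g


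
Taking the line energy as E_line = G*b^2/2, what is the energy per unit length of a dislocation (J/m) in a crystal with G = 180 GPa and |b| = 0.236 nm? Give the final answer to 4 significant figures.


E = G*b^2/2
b = 0.236 nm = 2.36e-10 m
G = 180 GPa = 1.8e+11 Pa
E = 0.5 * 1.8e+11 * (2.36e-10)^2
E = 5.013e-09 J/m


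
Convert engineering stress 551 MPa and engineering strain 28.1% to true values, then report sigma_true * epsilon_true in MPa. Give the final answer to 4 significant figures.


sigma_true = sigma_eng * (1 + epsilon_eng)
sigma_true = 551 * (1 + 0.281) = 705.831 MPa
epsilon_true = ln(1 + epsilon_eng)
epsilon_true = ln(1 + 0.281) = 0.247641
sigma_true * epsilon_true = 705.831 * 0.247641 = 174.8 MPa


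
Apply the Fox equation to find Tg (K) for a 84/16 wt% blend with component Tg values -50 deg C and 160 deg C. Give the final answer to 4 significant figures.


1/Tg = w1/Tg1 + w2/Tg2 (in Kelvin)
Tg1 = 223.15 K, Tg2 = 433.15 K
1/Tg = 0.84/223.15 + 0.16/433.15
Tg = 241.9 K


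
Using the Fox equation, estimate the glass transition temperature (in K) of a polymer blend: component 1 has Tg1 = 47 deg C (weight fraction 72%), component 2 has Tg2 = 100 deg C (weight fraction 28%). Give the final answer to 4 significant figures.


1/Tg = w1/Tg1 + w2/Tg2 (in Kelvin)
Tg1 = 320.15 K, Tg2 = 373.15 K
1/Tg = 0.72/320.15 + 0.28/373.15
Tg = 333.4 K


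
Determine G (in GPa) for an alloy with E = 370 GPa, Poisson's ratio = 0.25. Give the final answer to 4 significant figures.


G = E / (2*(1+nu))
G = 370 / (2*(1+0.25))
G = 148 GPa


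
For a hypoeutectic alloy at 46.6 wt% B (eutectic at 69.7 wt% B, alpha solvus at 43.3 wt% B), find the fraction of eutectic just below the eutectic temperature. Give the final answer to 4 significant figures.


f_primary = (C_e - C0) / (C_e - C_alpha_max)
f_primary = (69.7 - 46.6) / (69.7 - 43.3)
f_primary = 0.875
f_eutectic = 1 - 0.875 = 0.125


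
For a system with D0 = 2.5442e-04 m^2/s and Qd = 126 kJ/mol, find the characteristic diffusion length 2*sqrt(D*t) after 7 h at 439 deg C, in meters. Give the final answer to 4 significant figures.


Step 1: D = D0 * exp(-Qd/(R*T))
T = 712.15 K
D = 2.5442e-04 * exp(-126e3 / (8.314 * 712.15)) = 1.45678e-13 m^2/s
Step 2: L = 2*sqrt(D*t)
t = 7 h = 25200 s
L = 2*sqrt(1.45678e-13 * 25200) = 1.212e-04 m


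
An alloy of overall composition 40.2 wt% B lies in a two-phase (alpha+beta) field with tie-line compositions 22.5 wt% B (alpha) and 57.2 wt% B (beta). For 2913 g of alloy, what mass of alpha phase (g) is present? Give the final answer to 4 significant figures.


f_alpha = (C_beta - C0) / (C_beta - C_alpha)
f_alpha = (57.2 - 40.2) / (57.2 - 22.5) = 0.489914
m_alpha = f_alpha * m_total = 0.489914 * 2913 = 1427 g


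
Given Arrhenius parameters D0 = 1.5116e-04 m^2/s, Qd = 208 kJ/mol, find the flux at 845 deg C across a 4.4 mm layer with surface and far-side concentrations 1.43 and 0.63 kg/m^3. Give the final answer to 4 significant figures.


Step 1: D = D0 * exp(-Qd/(R*T))
T = 845 + 273.15 = 1118.15 K
D = 1.5116e-04 * exp(-208e3 / (8.314 * 1118.15)) = 2.89946e-14 m^2/s
Step 2: J = D * (C1 - C2) / dx
J = 2.89946e-14 * (1.43 - 0.63) / 4.4e-03
J = 5.272e-12 kg/(m^2*s)


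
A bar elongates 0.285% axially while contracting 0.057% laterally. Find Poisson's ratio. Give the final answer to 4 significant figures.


nu = -epsilon_lat / epsilon_axial
Lateral strain is contraction (negative), so using magnitudes:
nu = 0.057 / 0.285
nu = 0.2


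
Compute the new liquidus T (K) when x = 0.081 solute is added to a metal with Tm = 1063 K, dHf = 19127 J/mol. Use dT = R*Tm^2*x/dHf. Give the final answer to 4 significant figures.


dT = R*Tm^2*x / dHf
dT = 8.314 * 1063^2 * 0.081 / 19127
dT = 39.7846 K
T_new = 1063 - 39.7846 = 1023 K


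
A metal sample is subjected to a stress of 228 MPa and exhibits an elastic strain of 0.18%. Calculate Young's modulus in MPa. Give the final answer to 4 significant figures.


E = sigma / epsilon
epsilon = 0.18% = 1.8e-03
E = 228 / 1.8e-03
E = 126700 MPa


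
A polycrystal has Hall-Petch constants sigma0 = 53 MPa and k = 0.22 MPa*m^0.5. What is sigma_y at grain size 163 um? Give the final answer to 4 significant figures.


sigma_y = sigma0 + k / sqrt(d)
d = 163 um = 1.63e-04 m
sigma_y = 53 + 0.22 / sqrt(1.63e-04)
sigma_y = 70.23 MPa


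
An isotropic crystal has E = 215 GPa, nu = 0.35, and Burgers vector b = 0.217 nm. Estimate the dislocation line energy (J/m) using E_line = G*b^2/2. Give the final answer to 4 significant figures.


Step 1: G = E / (2*(1+nu))
G = 215 / (2*(1+0.35)) = 79.6296 GPa = 7.96296e+10 Pa
Step 2: E_line = G*b^2/2
b = 0.217 nm = 2.17e-10 m
E_line = 0.5 * 7.96296e+10 * (2.17e-10)^2 = 1.875e-09 J/m


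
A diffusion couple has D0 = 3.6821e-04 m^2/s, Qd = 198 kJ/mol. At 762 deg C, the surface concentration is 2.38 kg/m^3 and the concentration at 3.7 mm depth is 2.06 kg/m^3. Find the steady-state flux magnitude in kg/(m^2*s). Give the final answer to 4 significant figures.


Step 1: D = D0 * exp(-Qd/(R*T))
T = 762 + 273.15 = 1035.15 K
D = 3.6821e-04 * exp(-198e3 / (8.314 * 1035.15)) = 3.75378e-14 m^2/s
Step 2: J = D * (C1 - C2) / dx
J = 3.75378e-14 * (2.38 - 2.06) / 3.7e-03
J = 3.247e-12 kg/(m^2*s)


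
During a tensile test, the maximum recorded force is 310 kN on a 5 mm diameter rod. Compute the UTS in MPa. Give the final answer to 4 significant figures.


A0 = pi*(d/2)^2 = pi*(5/2)^2 = 19.635 mm^2
UTS = F_max / A0 = 310*1000 / 19.635
UTS = 15790 MPa


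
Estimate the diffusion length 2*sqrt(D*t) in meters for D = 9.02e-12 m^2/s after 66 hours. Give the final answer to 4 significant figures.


t = 66 hr = 237600 s
Diffusion length = 2*sqrt(D*t)
= 2*sqrt(9.02e-12 * 237600)
= 2.928e-03 m


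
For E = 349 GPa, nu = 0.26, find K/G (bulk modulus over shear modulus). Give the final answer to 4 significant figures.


G = E / (2*(1+nu))
G = 349 / (2*(1+0.26)) = 138.492 GPa
K = E / (3*(1-2*nu))
K = 349 / (3*(1-2*0.26)) = 242.361 GPa
K/G = 242.361 / 138.492 = 1.75


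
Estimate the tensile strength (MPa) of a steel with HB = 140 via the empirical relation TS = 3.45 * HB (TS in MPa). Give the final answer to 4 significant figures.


TS (MPa) = 3.45 * HB
TS = 3.45 * 140
TS = 483 MPa


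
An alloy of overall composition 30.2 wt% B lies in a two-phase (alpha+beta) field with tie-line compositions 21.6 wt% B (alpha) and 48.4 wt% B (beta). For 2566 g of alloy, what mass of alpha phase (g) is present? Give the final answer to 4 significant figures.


f_alpha = (C_beta - C0) / (C_beta - C_alpha)
f_alpha = (48.4 - 30.2) / (48.4 - 21.6) = 0.679104
m_alpha = f_alpha * m_total = 0.679104 * 2566 = 1743 g


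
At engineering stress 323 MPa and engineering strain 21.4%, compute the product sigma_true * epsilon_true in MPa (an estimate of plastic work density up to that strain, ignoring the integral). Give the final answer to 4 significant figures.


sigma_true = sigma_eng * (1 + epsilon_eng)
sigma_true = 323 * (1 + 0.214) = 392.122 MPa
epsilon_true = ln(1 + epsilon_eng)
epsilon_true = ln(1 + 0.214) = 0.193921
sigma_true * epsilon_true = 392.122 * 0.193921 = 76.04 MPa


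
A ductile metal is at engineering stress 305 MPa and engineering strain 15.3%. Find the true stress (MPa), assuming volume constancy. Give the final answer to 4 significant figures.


sigma_true = sigma_eng * (1 + epsilon_eng)
sigma_true = 305 * (1 + 0.153)
sigma_true = 351.7 MPa


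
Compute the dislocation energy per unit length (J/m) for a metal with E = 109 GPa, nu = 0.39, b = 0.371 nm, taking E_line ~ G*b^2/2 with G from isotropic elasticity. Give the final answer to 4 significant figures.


Step 1: G = E / (2*(1+nu))
G = 109 / (2*(1+0.39)) = 39.2086 GPa = 3.92086e+10 Pa
Step 2: E_line = G*b^2/2
b = 0.371 nm = 3.71e-10 m
E_line = 0.5 * 3.92086e+10 * (3.71e-10)^2 = 2.698e-09 J/m


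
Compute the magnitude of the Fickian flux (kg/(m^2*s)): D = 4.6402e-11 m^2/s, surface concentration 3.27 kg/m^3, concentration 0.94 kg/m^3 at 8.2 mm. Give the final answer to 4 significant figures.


J = -D * (dC/dx) = D * (C1 - C2) / dx
J = 4.6402e-11 * (3.27 - 0.94) / 8.2e-03
J = 1.318e-08 kg/(m^2*s)


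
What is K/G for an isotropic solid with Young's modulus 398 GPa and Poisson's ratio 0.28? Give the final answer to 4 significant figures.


G = E / (2*(1+nu))
G = 398 / (2*(1+0.28)) = 155.469 GPa
K = E / (3*(1-2*nu))
K = 398 / (3*(1-2*0.28)) = 301.515 GPa
K/G = 301.515 / 155.469 = 1.939


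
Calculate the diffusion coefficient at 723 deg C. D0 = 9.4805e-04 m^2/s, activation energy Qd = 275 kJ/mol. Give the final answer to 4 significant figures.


D = D0 * exp(-Qd / (R*T))
T = 996.15 K
D = 9.4805e-04 * exp(-275e3 / (8.314 * 996.15))
D = 3.6e-18 m^2/s


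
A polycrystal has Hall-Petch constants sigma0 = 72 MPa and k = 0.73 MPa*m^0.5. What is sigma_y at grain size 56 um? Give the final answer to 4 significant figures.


sigma_y = sigma0 + k / sqrt(d)
d = 56 um = 5.6e-05 m
sigma_y = 72 + 0.73 / sqrt(5.6e-05)
sigma_y = 169.6 MPa


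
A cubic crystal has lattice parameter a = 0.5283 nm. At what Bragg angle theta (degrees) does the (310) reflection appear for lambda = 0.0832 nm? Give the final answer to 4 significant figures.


d = a / sqrt(h^2+k^2+l^2)
d = 0.5283 / sqrt(10) = 0.167063 nm
lambda = 2*d*sin(theta)  =>  sin(theta) = lambda / (2*d)
sin(theta) = 0.0832 / (2 * 0.167063) = 0.249008
theta = 14.42 deg


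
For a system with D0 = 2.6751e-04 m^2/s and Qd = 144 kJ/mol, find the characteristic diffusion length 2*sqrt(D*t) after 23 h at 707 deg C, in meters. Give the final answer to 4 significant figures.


Step 1: D = D0 * exp(-Qd/(R*T))
T = 980.15 K
D = 2.6751e-04 * exp(-144e3 / (8.314 * 980.15)) = 5.66166e-12 m^2/s
Step 2: L = 2*sqrt(D*t)
t = 23 h = 82800 s
L = 2*sqrt(5.66166e-12 * 82800) = 1.369e-03 m


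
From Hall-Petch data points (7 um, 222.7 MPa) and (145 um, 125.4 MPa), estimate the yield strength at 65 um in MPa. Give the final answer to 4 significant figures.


sigma_y = sigma0 + k / sqrt(d)
1/sqrt(d1) = 1/sqrt(7e-06) = 377.964;  1/sqrt(d2) = 83.0455
k = (sigma1 - sigma2) / (1/sqrt(d1) - 1/sqrt(d2)) = (222.7 - 125.4) / (377.964 - 83.0455) = 0.329921 MPa*m^0.5
sigma0 = sigma1 - k/sqrt(d1) = 222.7 - 0.329921*377.964 = 98.0015 MPa
sigma_y(d3) = 98.0015 + 0.329921 / sqrt(6.5e-05) = 138.9 MPa


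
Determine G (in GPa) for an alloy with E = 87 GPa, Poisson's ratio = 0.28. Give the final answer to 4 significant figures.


G = E / (2*(1+nu))
G = 87 / (2*(1+0.28))
G = 33.98 GPa


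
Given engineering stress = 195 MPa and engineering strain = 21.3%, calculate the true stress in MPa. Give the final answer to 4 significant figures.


sigma_true = sigma_eng * (1 + epsilon_eng)
sigma_true = 195 * (1 + 0.213)
sigma_true = 236.5 MPa


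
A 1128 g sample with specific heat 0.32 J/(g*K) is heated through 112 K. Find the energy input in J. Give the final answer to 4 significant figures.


Q = m * cp * dT
Q = 1128 * 0.32 * 112
Q = 40430 J


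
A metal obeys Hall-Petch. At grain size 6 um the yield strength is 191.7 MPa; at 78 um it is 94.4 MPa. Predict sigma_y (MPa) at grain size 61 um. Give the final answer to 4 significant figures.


sigma_y = sigma0 + k / sqrt(d)
1/sqrt(d1) = 1/sqrt(6e-06) = 408.248;  1/sqrt(d2) = 113.228
k = (sigma1 - sigma2) / (1/sqrt(d1) - 1/sqrt(d2)) = (191.7 - 94.4) / (408.248 - 113.228) = 0.329807 MPa*m^0.5
sigma0 = sigma1 - k/sqrt(d1) = 191.7 - 0.329807*408.248 = 57.0567 MPa
sigma_y(d3) = 57.0567 + 0.329807 / sqrt(6.1e-05) = 99.28 MPa


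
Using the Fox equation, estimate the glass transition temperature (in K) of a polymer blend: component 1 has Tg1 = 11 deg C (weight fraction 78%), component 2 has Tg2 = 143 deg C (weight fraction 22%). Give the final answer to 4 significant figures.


1/Tg = w1/Tg1 + w2/Tg2 (in Kelvin)
Tg1 = 284.15 K, Tg2 = 416.15 K
1/Tg = 0.78/284.15 + 0.22/416.15
Tg = 305.5 K


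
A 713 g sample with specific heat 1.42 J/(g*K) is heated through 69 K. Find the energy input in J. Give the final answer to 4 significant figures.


Q = m * cp * dT
Q = 713 * 1.42 * 69
Q = 69860 J


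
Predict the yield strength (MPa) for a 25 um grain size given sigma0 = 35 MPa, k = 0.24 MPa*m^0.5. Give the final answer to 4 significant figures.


sigma_y = sigma0 + k / sqrt(d)
d = 25 um = 2.5e-05 m
sigma_y = 35 + 0.24 / sqrt(2.5e-05)
sigma_y = 83 MPa


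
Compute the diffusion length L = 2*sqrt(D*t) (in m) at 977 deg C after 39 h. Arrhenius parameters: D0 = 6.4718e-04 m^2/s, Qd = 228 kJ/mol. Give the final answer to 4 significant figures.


Step 1: D = D0 * exp(-Qd/(R*T))
T = 1250.15 K
D = 6.4718e-04 * exp(-228e3 / (8.314 * 1250.15)) = 1.92409e-13 m^2/s
Step 2: L = 2*sqrt(D*t)
t = 39 h = 140400 s
L = 2*sqrt(1.92409e-13 * 140400) = 3.287e-04 m


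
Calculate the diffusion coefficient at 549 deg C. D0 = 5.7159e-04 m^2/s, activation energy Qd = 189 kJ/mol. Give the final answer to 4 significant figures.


D = D0 * exp(-Qd / (R*T))
T = 822.15 K
D = 5.7159e-04 * exp(-189e3 / (8.314 * 822.15))
D = 5.606e-16 m^2/s


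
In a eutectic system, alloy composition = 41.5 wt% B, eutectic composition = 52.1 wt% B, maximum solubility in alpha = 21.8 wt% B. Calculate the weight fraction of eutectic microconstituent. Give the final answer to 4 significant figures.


f_primary = (C_e - C0) / (C_e - C_alpha_max)
f_primary = (52.1 - 41.5) / (52.1 - 21.8)
f_primary = 0.349835
f_eutectic = 1 - 0.349835 = 0.6502


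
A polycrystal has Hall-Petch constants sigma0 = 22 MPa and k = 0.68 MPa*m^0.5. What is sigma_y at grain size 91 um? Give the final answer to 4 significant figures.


sigma_y = sigma0 + k / sqrt(d)
d = 91 um = 9.1e-05 m
sigma_y = 22 + 0.68 / sqrt(9.1e-05)
sigma_y = 93.28 MPa


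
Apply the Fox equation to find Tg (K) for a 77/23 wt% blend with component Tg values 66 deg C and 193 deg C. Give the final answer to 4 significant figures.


1/Tg = w1/Tg1 + w2/Tg2 (in Kelvin)
Tg1 = 339.15 K, Tg2 = 466.15 K
1/Tg = 0.77/339.15 + 0.23/466.15
Tg = 361.8 K


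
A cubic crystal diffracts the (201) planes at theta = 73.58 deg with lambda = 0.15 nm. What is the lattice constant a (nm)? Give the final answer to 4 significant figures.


d = lambda / (2*sin(theta))
d = 0.15 / (2*sin(73.58 deg))
d = 0.0781889 nm
a = d * sqrt(h^2+k^2+l^2) = 0.0781889 * sqrt(5)
a = 0.1748 nm


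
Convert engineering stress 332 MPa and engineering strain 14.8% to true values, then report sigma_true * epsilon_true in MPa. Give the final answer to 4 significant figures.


sigma_true = sigma_eng * (1 + epsilon_eng)
sigma_true = 332 * (1 + 0.148) = 381.136 MPa
epsilon_true = ln(1 + epsilon_eng)
epsilon_true = ln(1 + 0.148) = 0.138021
sigma_true * epsilon_true = 381.136 * 0.138021 = 52.6 MPa


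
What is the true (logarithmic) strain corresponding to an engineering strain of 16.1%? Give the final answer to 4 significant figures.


epsilon_true = ln(1 + epsilon_eng)
epsilon_true = ln(1 + 0.161)
epsilon_true = 0.1493


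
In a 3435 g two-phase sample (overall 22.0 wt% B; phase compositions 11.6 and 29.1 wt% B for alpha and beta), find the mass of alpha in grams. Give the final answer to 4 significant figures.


f_alpha = (C_beta - C0) / (C_beta - C_alpha)
f_alpha = (29.1 - 22.0) / (29.1 - 11.6) = 0.405714
m_alpha = f_alpha * m_total = 0.405714 * 3435 = 1394 g


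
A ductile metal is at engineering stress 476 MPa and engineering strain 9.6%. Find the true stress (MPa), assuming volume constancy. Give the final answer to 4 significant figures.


sigma_true = sigma_eng * (1 + epsilon_eng)
sigma_true = 476 * (1 + 0.096)
sigma_true = 521.7 MPa


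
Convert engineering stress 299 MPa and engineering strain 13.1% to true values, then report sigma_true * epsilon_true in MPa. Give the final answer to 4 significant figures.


sigma_true = sigma_eng * (1 + epsilon_eng)
sigma_true = 299 * (1 + 0.131) = 338.169 MPa
epsilon_true = ln(1 + epsilon_eng)
epsilon_true = ln(1 + 0.131) = 0.123102
sigma_true * epsilon_true = 338.169 * 0.123102 = 41.63 MPa


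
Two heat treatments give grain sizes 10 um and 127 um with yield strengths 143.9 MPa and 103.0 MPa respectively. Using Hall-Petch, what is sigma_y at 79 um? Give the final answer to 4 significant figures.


sigma_y = sigma0 + k / sqrt(d)
1/sqrt(d1) = 1/sqrt(1e-05) = 316.228;  1/sqrt(d2) = 88.7357
k = (sigma1 - sigma2) / (1/sqrt(d1) - 1/sqrt(d2)) = (143.9 - 103.0) / (316.228 - 88.7357) = 0.179786 MPa*m^0.5
sigma0 = sigma1 - k/sqrt(d1) = 143.9 - 0.179786*316.228 = 87.0465 MPa
sigma_y(d3) = 87.0465 + 0.179786 / sqrt(7.9e-05) = 107.3 MPa


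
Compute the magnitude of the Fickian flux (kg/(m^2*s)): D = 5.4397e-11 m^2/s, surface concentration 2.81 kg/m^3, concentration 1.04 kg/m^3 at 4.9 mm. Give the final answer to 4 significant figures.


J = -D * (dC/dx) = D * (C1 - C2) / dx
J = 5.4397e-11 * (2.81 - 1.04) / 4.9e-03
J = 1.965e-08 kg/(m^2*s)


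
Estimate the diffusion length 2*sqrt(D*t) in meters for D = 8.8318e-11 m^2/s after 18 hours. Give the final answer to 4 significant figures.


t = 18 hr = 64800 s
Diffusion length = 2*sqrt(D*t)
= 2*sqrt(8.8318e-11 * 64800)
= 4.785e-03 m


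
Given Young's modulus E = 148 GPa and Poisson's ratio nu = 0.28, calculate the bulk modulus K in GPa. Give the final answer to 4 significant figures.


K = E / (3*(1-2*nu))
K = 148 / (3*(1-2*0.28))
K = 112.1 GPa


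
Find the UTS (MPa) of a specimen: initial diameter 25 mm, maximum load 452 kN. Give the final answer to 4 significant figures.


A0 = pi*(d/2)^2 = pi*(25/2)^2 = 490.874 mm^2
UTS = F_max / A0 = 452*1000 / 490.874
UTS = 920.8 MPa


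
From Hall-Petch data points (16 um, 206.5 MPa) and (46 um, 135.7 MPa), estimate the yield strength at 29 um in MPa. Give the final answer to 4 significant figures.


sigma_y = sigma0 + k / sqrt(d)
1/sqrt(d1) = 1/sqrt(1.6e-05) = 250;  1/sqrt(d2) = 147.442
k = (sigma1 - sigma2) / (1/sqrt(d1) - 1/sqrt(d2)) = (206.5 - 135.7) / (250 - 147.442) = 0.690341 MPa*m^0.5
sigma0 = sigma1 - k/sqrt(d1) = 206.5 - 0.690341*250 = 33.9148 MPa
sigma_y(d3) = 33.9148 + 0.690341 / sqrt(2.9e-05) = 162.1 MPa


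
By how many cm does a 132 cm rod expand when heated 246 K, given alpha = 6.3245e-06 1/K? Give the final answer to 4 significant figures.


dL = L0 * alpha * dT
dL = 132 * 6.3245e-06 * 246
dL = 0.2054 cm
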